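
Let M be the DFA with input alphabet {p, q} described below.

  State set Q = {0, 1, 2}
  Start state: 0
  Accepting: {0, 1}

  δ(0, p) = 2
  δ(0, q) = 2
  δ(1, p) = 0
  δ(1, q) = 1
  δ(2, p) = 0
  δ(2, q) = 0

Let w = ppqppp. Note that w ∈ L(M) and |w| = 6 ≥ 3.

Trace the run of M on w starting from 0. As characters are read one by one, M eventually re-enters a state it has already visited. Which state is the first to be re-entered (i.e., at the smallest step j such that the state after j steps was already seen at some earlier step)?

Run of M on w = p p q p p p:
  step 0: 0  (start)
  step 1: 2  (read p: 0→2)
  step 2: 0  (read p: 2→0)   ← first repeat (0 seen earlier)
  step 3: 2  (read q: 0→2)
  step 4: 0  (read p: 2→0)
  step 5: 2  (read p: 0→2)
  step 6: 0  (read p: 2→0)

The earliest repeat is at step j = 2: M is in 0, which it already visited at step i = 0.
The DFA has 3 states, so the proof of the pumping lemma guarantees a repeated state among the first 3+1 visited; the segment between the two visits is the pumpable y.

0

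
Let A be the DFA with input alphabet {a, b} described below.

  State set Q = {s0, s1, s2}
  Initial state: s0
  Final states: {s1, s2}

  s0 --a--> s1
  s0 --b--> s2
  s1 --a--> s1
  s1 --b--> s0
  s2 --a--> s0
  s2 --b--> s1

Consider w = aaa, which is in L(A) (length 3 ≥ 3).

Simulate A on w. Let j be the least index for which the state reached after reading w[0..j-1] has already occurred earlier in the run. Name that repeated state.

Run of A on w = a a a:
  step 0: s0  (start)
  step 1: s1  (read a: s0→s1)
  step 2: s1  (read a: s1→s1)   ← first repeat (s1 seen earlier)
  step 3: s1  (read a: s1→s1)

The earliest repeat is at step j = 2: A is in s1, which it already visited at step i = 1.
With |Q| = 3, pigeonhole forces a state repeat no later than step 3; the substring read between the first and second visits to that state can be pumped.

s1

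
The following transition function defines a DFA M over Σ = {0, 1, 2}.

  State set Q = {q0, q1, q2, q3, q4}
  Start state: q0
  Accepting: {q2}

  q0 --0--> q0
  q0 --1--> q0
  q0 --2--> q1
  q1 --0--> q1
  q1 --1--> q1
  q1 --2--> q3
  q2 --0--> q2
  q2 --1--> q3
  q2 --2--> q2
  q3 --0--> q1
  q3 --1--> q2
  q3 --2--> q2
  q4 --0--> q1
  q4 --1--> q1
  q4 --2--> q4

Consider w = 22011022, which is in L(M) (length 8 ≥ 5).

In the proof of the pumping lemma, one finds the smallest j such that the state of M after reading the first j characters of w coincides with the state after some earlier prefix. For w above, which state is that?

q1

State sequence: q0 -2-> q1 -2-> q3 -0-> q1 -1-> q1 -1-> q1 -0-> q1 -2-> q3 -2-> q2
First repeat at step 3: q1 was already visited.

The earliest repeat is at step j = 3: M is in q1, which it already visited at step i = 1.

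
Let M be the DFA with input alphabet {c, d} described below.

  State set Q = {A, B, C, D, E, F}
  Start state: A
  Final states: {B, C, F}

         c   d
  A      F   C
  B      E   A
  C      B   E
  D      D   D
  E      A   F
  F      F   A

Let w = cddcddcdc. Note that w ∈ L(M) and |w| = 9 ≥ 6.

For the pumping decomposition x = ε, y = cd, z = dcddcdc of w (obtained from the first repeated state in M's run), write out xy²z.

xy^2z = ε·cd·cd·dcddcdc = cdcddcddcdc.
Reading y = cd takes M from A back to A, so after x·y·y the machine is still in A, and z then leads to the accepting state F. Hence cdcddcddcdc ∈ L(M).

cdcddcddcdc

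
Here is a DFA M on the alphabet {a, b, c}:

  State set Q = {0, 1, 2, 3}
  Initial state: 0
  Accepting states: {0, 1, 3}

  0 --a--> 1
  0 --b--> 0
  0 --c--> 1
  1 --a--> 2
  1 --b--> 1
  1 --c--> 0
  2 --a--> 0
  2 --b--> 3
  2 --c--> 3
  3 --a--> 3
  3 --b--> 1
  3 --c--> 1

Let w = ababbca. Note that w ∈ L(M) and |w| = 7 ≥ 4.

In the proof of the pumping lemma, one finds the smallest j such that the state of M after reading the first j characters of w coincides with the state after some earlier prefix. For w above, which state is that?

Run of M on w = a b a b b c a:
  step 0: 0  (start)
  step 1: 1  (read a: 0→1)
  step 2: 1  (read b: 1→1)   ← first repeat (1 seen earlier)
  step 3: 2  (read a: 1→2)
  step 4: 3  (read b: 2→3)
  step 5: 1  (read b: 3→1)
  step 6: 0  (read c: 1→0)
  step 7: 1  (read a: 0→1)

The earliest repeat is at step j = 2: M is in 1, which it already visited at step i = 1.
Pumping length from the standard proof: p = 4 (the number of states). The repeated state found above gives |xy| = j ≤ 4 and |y| = j − i ≥ 1.

1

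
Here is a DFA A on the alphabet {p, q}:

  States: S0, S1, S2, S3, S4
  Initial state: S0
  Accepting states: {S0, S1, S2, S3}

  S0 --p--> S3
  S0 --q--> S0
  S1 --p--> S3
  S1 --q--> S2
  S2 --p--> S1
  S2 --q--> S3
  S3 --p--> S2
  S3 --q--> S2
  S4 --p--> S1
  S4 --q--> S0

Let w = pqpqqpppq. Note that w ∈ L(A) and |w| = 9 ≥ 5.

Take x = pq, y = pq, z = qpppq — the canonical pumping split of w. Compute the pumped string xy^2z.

pqpqpqqpppq

xy^2z = pq·pq·pq·qpppq = pqpqpqqpppq.
Reading y = pq takes A from S2 back to S2, so after x·y·y the machine is still in S2, and z then leads to the accepting state S2. Hence pqpqpqqpppq ∈ L(A).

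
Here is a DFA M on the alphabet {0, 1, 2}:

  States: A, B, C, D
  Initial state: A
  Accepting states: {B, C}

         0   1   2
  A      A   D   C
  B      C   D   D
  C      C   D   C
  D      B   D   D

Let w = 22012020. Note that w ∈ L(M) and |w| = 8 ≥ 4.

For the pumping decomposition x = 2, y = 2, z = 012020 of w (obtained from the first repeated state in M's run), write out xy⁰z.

2012020

xy⁰z = xz = 2·012020 = 2012020.
Reading y = 2 takes M from C back to C, so after x the machine is still in C, and z then leads to the accepting state B. Hence 2012020 ∈ L(M).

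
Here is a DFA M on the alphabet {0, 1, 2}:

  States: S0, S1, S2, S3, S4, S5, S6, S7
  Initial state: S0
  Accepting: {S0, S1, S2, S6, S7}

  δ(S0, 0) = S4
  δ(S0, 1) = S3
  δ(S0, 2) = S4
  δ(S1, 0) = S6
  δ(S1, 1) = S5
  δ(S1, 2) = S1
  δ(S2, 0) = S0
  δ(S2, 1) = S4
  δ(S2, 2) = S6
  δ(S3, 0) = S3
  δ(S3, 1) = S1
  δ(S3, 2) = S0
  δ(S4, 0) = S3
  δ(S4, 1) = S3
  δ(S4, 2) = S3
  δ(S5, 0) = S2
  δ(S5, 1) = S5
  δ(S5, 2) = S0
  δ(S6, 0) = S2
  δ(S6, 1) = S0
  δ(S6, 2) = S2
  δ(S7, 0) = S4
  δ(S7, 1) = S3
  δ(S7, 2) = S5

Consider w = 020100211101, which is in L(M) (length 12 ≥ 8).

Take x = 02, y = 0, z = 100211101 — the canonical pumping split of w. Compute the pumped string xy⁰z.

02100211101

xy⁰z = xz = 02·100211101 = 02100211101.
Reading y = 0 takes M from S3 back to S3, so after x the machine is still in S3, and z then leads to the accepting state S0. Hence 02100211101 ∈ L(M).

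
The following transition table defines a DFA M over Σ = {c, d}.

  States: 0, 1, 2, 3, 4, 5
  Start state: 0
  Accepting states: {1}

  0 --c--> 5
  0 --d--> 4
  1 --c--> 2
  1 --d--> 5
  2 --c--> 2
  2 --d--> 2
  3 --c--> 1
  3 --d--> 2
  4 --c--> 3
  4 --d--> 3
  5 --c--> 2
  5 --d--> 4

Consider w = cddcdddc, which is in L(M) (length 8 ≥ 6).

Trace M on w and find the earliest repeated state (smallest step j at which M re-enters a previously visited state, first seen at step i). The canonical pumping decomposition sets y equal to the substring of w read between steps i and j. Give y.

ddcd

Run of M on w = c d d c d d d c:
  step 0: 0  (start)
  step 1: 5  (read c: 0→5)
  step 2: 4  (read d: 5→4)
  step 3: 3  (read d: 4→3)
  step 4: 1  (read c: 3→1)
  step 5: 5  (read d: 1→5)   ← first repeat (5 seen earlier)
  step 6: 4  (read d: 5→4)
  step 7: 3  (read d: 4→3)
  step 8: 1  (read c: 3→1)

So i = 1, j = 5, giving x = w[0:1] = c, y = w[1:5] = ddcd, z = w[5:8] = ddc.
Check: |xy| = 5 ≤ 6 and |y| = 4 ≥ 1. Reading y takes M from 5 back to 5, so every xyⁱz is accepted.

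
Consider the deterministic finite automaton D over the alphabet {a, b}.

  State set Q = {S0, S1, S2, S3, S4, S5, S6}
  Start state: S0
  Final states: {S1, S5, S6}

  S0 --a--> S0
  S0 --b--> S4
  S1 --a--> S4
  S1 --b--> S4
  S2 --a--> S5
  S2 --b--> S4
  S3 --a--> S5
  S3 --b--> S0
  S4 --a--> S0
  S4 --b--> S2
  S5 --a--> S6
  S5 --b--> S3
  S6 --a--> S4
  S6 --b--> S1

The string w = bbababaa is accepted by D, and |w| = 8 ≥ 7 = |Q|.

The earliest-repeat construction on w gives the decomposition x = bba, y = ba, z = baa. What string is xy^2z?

xy^2z = bba·ba·ba·baa = bbabababaa.
Reading y = ba takes D from S5 back to S5, so after x·y·y the machine is still in S5, and z then leads to the accepting state S6. Hence bbabababaa ∈ L(D).

bbabababaa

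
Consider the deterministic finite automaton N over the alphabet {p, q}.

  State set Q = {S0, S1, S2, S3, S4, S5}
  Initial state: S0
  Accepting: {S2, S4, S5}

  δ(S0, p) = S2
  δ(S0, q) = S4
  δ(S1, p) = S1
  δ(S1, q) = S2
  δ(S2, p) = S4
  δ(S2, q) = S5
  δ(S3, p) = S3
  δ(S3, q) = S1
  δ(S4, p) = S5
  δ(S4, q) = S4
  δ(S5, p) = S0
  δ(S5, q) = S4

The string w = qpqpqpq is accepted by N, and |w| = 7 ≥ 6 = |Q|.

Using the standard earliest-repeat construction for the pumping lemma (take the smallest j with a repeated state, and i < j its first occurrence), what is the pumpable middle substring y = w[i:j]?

Run of N on w = q p q p q p q:
  step 0: S0  (start)
  step 1: S4  (read q: S0→S4)
  step 2: S5  (read p: S4→S5)
  step 3: S4  (read q: S5→S4)   ← first repeat (S4 seen earlier)
  step 4: S5  (read p: S4→S5)
  step 5: S4  (read q: S5→S4)
  step 6: S5  (read p: S4→S5)
  step 7: S4  (read q: S5→S4)

So i = 1, j = 3, giving x = w[0:1] = q, y = w[1:3] = pq, z = w[3:7] = pqpq.
Check: |xy| = 3 ≤ 6 and |y| = 2 ≥ 1. Reading y takes N from S4 back to S4, so every xyⁱz is accepted.
Since N has 6 states, any run of length ≥ 6 visits 6+1 states, so by pigeonhole some state repeats within the first 6 steps — that repeat gives the pumpable loop.

pq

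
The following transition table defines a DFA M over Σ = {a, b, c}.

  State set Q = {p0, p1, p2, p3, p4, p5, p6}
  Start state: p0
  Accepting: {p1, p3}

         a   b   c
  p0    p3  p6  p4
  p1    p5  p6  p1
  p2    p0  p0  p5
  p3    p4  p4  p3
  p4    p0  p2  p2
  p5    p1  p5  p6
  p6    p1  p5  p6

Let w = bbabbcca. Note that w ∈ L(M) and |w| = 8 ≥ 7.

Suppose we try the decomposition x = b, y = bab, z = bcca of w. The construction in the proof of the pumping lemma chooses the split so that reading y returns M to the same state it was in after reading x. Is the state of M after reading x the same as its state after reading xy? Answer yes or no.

Run of M on the first 4 characters of w = b b a b:
  step 0: p0  (start)
  step 1: p6  (read b: p0→p6)
  step 2: p5  (read b: p6→p5)
  step 3: p1  (read a: p5→p1)
  step 4: p6  (read b: p1→p6)

After x (step 1): p6. After xy (step 4): p6.
They match, so y = bab drives M around a cycle from p6 back to itself; pumping y any number of times keeps M in p6 before reading z, and xyⁱz ∈ L(M) for every i ≥ 0.

yes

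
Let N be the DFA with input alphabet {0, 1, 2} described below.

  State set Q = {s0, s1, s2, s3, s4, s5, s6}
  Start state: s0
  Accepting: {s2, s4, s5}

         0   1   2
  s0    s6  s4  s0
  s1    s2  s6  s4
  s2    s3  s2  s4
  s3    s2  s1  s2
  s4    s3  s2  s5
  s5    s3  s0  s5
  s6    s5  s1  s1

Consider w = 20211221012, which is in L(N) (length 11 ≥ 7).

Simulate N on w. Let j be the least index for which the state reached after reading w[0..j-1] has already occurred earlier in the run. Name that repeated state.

s0

Run of N on w = 2 0 2 1 1 2 2 1 0 1 2:
  step 0: s0  (start)
  step 1: s0  (read 2: s0→s0)   ← first repeat (s0 seen earlier)
  step 2: s6  (read 0: s0→s6)
  step 3: s1  (read 2: s6→s1)
  step 4: s6  (read 1: s1→s6)
  step 5: s1  (read 1: s6→s1)
  step 6: s4  (read 2: s1→s4)
  step 7: s5  (read 2: s4→s5)
  step 8: s0  (read 1: s5→s0)
  step 9: s6  (read 0: s0→s6)
  step 10: s1  (read 1: s6→s1)
  step 11: s4  (read 2: s1→s4)

The earliest repeat is at step j = 1: N is in s0, which it already visited at step i = 0.
Since N has 7 states, any run of length ≥ 7 visits 7+1 states, so by pigeonhole some state repeats within the first 7 steps — that repeat gives the pumpable loop.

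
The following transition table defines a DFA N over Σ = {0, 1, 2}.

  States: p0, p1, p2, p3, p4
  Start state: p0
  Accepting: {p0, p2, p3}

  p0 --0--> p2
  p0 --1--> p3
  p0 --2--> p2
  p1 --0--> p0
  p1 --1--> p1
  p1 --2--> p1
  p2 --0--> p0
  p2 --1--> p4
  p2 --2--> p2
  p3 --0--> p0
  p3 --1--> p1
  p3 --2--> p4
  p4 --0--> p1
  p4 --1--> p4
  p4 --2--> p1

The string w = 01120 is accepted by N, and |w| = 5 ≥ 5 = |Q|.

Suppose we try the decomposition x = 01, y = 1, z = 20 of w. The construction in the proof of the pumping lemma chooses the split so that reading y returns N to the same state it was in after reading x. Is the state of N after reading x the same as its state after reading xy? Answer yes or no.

yes

Run of N on the first 3 characters of w = 0 1 1:
  step 0: p0  (start)
  step 1: p2  (read 0: p0→p2)
  step 2: p4  (read 1: p2→p4)
  step 3: p4  (read 1: p4→p4)

After x (step 2): p4. After xy (step 3): p4.
They match, so y = 1 drives N around a cycle from p4 back to itself; pumping y any number of times keeps N in p4 before reading z, and xyⁱz ∈ L(N) for every i ≥ 0.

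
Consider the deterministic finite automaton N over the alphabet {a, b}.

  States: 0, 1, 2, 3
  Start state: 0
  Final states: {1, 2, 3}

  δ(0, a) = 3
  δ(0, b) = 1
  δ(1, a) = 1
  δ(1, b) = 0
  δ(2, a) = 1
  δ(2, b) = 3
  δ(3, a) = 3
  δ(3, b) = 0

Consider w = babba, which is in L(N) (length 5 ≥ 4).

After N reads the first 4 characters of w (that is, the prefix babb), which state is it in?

Run of N on the first 4 characters of w = b a b b:
  step 0: 0  (start)
  step 1: 1  (read b: 0→1)
  step 2: 1  (read a: 1→1)
  step 3: 0  (read b: 1→0)
  step 4: 1  (read b: 0→1)

After reading 4 characters, N is in state 1.

1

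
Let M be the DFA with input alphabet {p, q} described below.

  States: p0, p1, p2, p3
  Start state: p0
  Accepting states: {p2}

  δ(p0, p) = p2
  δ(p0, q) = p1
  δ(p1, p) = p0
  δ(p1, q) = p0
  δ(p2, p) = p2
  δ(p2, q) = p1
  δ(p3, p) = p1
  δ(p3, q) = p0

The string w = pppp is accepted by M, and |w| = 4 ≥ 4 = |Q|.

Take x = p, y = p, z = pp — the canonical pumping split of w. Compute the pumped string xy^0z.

xy⁰z = xz = p·pp = ppp.
Reading y = p takes M from p2 back to p2, so after x the machine is still in p2, and z then leads to the accepting state p2. Hence ppp ∈ L(M).

ppp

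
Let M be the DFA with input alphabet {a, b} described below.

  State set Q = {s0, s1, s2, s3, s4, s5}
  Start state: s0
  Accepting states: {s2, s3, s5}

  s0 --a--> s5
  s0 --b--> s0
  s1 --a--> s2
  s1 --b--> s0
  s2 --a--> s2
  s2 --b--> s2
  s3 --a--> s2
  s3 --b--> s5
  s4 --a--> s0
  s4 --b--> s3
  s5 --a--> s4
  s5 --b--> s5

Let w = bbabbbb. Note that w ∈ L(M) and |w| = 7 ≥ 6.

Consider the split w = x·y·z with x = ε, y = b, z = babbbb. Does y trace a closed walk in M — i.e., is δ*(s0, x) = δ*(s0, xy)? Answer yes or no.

yes

State sequence: s0 -b-> s0

After x (step 0): s0. After xy (step 1): s0.
They match, so y = b drives M around a cycle from s0 back to itself; pumping y any number of times keeps M in s0 before reading z, and xyⁱz ∈ L(M) for every i ≥ 0.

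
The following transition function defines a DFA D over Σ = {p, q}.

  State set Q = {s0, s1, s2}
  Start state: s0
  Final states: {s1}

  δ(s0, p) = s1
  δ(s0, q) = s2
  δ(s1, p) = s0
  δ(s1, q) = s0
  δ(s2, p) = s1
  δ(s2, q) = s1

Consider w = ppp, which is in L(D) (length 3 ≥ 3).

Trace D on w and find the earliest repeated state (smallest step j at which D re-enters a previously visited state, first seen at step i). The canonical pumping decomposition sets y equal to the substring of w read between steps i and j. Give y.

Run of D on w = p p p:
  step 0: s0  (start)
  step 1: s1  (read p: s0→s1)
  step 2: s0  (read p: s1→s0)   ← first repeat (s0 seen earlier)
  step 3: s1  (read p: s0→s1)

So i = 0, j = 2, giving x = w[0:0] = ε, y = w[0:2] = pp, z = w[2:3] = p.
Check: |xy| = 2 ≤ 3 and |y| = 2 ≥ 1. Reading y takes D from s0 back to s0, so every xyⁱz is accepted.
With |Q| = 3, pigeonhole forces a state repeat no later than step 3; the substring read between the first and second visits to that state can be pumped.

pp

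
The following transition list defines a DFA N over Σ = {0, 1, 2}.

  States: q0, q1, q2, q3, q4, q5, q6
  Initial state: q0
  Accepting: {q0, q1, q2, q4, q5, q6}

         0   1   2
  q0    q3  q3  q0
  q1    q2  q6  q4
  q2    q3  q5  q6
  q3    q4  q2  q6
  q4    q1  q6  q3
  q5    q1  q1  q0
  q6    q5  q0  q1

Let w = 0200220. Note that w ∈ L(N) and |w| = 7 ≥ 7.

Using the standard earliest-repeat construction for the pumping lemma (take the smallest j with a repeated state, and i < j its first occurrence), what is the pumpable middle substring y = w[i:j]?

State sequence: q0 -0-> q3 -2-> q6 -0-> q5 -0-> q1 -2-> q4 -2-> q3 -0-> q4
First repeat at step 6: q3 was already visited.

So i = 1, j = 6, giving x = w[0:1] = 0, y = w[1:6] = 20022, z = w[6:7] = 0.
Check: |xy| = 6 ≤ 7 and |y| = 5 ≥ 1. Reading y takes N from q3 back to q3, so every xyⁱz is accepted.
The DFA has 7 states, so the proof of the pumping lemma guarantees a repeated state among the first 7+1 visited; the segment between the two visits is the pumpable y.

20022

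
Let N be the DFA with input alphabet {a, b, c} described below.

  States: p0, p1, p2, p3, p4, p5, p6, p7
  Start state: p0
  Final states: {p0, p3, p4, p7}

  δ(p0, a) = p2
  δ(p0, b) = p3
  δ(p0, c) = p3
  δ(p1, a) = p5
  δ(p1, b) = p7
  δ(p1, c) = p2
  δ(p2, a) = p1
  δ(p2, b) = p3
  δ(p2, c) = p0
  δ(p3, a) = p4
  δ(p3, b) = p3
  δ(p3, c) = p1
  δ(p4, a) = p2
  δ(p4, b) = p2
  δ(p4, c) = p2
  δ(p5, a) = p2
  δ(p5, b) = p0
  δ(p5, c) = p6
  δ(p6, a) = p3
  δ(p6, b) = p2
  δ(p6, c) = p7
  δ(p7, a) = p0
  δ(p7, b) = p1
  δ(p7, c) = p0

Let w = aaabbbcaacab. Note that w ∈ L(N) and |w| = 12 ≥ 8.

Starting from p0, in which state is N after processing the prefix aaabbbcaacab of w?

Run of N on the first 12 characters of w = a a a b b b c a a c a b:
  step 0: p0  (start)
  step 1: p2  (read a: p0→p2)
  step 2: p1  (read a: p2→p1)
  step 3: p5  (read a: p1→p5)
  step 4: p0  (read b: p5→p0)
  step 5: p3  (read b: p0→p3)
  step 6: p3  (read b: p3→p3)
  step 7: p1  (read c: p3→p1)
  step 8: p5  (read a: p1→p5)
  step 9: p2  (read a: p5→p2)
  step 10: p0  (read c: p2→p0)
  step 11: p2  (read a: p0→p2)
  step 12: p3  (read b: p2→p3)

After reading 12 characters, N is in state p3.
(This kind of state-tracing is the core of the pumping-lemma construction: with 8 states, pigeonhole forces a repeat within the first 8 steps.)

p3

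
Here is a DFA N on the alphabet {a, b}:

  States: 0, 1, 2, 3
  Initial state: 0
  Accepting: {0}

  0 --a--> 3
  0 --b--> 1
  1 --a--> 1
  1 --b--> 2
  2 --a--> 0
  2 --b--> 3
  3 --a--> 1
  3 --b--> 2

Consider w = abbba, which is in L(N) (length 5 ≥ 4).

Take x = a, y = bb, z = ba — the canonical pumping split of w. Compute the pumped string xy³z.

abbbbbbba

xy^3z = a·bb·bb·bb·ba = abbbbbbba.
Reading y = bb takes N from 3 back to 3, so after x·y·y·y the machine is still in 3, and z then leads to the accepting state 0. Hence abbbbbbba ∈ L(N).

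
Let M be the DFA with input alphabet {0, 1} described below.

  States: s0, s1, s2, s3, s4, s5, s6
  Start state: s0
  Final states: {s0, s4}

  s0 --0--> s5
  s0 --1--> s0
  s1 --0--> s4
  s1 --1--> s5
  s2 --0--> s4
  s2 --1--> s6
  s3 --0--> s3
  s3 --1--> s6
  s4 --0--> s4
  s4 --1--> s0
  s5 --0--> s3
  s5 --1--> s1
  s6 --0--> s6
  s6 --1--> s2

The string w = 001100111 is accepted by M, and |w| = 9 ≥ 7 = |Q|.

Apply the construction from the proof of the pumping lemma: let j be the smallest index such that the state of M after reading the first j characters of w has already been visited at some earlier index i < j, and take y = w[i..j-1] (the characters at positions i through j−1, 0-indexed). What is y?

State sequence: s0 -0-> s5 -0-> s3 -1-> s6 -1-> s2 -0-> s4 -0-> s4 -1-> s0 -1-> s0 -1-> s0
First repeat at step 6: s4 was already visited.

So i = 5, j = 6, giving x = w[0:5] = 00110, y = w[5:6] = 0, z = w[6:9] = 111.
Check: |xy| = 6 ≤ 7 and |y| = 1 ≥ 1. Reading y takes M from s4 back to s4, so every xyⁱz is accepted.

0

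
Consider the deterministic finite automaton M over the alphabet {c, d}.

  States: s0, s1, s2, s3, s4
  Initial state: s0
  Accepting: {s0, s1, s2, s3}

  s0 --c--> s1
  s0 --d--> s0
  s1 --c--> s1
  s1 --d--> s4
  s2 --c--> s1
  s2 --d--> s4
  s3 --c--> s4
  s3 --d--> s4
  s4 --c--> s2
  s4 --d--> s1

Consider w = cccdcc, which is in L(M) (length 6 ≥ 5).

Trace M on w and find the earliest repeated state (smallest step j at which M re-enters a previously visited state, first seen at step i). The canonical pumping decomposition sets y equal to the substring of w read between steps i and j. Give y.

State sequence: s0 -c-> s1 -c-> s1 -c-> s1 -d-> s4 -c-> s2 -c-> s1
First repeat at step 2: s1 was already visited.

So i = 1, j = 2, giving x = w[0:1] = c, y = w[1:2] = c, z = w[2:6] = cdcc.
Check: |xy| = 2 ≤ 5 and |y| = 1 ≥ 1. Reading y takes M from s1 back to s1, so every xyⁱz is accepted.

c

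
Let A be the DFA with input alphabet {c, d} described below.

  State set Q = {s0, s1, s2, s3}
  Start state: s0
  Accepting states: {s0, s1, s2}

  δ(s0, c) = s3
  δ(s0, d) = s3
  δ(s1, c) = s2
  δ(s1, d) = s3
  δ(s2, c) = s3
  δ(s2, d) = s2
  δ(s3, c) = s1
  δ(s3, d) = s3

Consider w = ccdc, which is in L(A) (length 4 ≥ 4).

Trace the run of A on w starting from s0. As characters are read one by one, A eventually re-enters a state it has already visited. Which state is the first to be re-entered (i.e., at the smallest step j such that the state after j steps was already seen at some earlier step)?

Run of A on w = c c d c:
  step 0: s0  (start)
  step 1: s3  (read c: s0→s3)
  step 2: s1  (read c: s3→s1)
  step 3: s3  (read d: s1→s3)   ← first repeat (s3 seen earlier)
  step 4: s1  (read c: s3→s1)

The earliest repeat is at step j = 3: A is in s3, which it already visited at step i = 1.
The DFA has 4 states, so the proof of the pumping lemma guarantees a repeated state among the first 4+1 visited; the segment between the two visits is the pumpable y.

s3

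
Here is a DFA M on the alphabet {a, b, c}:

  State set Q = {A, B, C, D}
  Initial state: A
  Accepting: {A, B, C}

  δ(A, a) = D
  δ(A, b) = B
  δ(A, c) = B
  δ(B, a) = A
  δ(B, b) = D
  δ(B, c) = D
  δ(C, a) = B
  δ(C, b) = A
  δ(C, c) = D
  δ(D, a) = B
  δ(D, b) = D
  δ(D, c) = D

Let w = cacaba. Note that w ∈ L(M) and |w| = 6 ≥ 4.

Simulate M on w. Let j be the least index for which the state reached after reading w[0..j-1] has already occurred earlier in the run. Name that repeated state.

A

State sequence: A -c-> B -a-> A -c-> B -a-> A -b-> B -a-> A
First repeat at step 2: A was already visited.

The earliest repeat is at step j = 2: M is in A, which it already visited at step i = 0.
Since M has 4 states, any run of length ≥ 4 visits 4+1 states, so by pigeonhole some state repeats within the first 4 steps — that repeat gives the pumpable loop.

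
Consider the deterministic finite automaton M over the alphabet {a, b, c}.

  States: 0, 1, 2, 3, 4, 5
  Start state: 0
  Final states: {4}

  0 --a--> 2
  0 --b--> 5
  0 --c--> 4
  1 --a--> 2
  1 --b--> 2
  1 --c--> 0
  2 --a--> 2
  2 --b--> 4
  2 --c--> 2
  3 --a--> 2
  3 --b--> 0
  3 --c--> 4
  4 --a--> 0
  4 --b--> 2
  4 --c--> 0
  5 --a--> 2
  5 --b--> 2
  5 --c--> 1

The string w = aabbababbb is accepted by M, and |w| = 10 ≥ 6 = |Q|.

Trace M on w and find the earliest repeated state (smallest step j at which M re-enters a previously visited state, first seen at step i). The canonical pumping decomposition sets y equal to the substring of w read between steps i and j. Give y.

State sequence: 0 -a-> 2 -a-> 2 -b-> 4 -b-> 2 -a-> 2 -b-> 4 -a-> 0 -b-> 5 -b-> 2 -b-> 4
First repeat at step 2: 2 was already visited.

So i = 1, j = 2, giving x = w[0:1] = a, y = w[1:2] = a, z = w[2:10] = bbababbb.
Check: |xy| = 2 ≤ 6 and |y| = 1 ≥ 1. Reading y takes M from 2 back to 2, so every xyⁱz is accepted.
Since M has 6 states, any run of length ≥ 6 visits 6+1 states, so by pigeonhole some state repeats within the first 6 steps — that repeat gives the pumpable loop.

a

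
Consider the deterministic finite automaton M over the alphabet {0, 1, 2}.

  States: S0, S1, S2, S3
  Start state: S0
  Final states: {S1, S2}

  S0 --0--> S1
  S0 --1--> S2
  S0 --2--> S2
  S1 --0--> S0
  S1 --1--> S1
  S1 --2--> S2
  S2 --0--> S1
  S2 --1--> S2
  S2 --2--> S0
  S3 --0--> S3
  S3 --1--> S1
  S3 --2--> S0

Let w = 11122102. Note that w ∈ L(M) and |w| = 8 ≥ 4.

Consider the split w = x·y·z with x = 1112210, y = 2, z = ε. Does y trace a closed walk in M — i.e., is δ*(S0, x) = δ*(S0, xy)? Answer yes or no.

State sequence: S0 -1-> S2 -1-> S2 -1-> S2 -2-> S0 -2-> S2 -1-> S2 -0-> S1 -2-> S2

After x (step 7): S1. After xy (step 8): S2.
They differ (S1 ≠ S2), so y is not a cycle from the state after x; this split is not the one the pumping-lemma construction produces, and pumping y need not keep the string in L(M).

no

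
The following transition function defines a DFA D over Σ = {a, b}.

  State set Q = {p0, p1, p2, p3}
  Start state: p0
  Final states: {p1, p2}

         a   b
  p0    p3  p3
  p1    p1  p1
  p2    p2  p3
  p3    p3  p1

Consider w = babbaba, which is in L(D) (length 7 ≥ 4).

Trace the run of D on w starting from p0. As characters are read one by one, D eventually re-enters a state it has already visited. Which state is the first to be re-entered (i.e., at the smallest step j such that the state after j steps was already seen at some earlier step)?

p3

Run of D on w = b a b b a b a:
  step 0: p0  (start)
  step 1: p3  (read b: p0→p3)
  step 2: p3  (read a: p3→p3)   ← first repeat (p3 seen earlier)
  step 3: p1  (read b: p3→p1)
  step 4: p1  (read b: p1→p1)
  step 5: p1  (read a: p1→p1)
  step 6: p1  (read b: p1→p1)
  step 7: p1  (read a: p1→p1)

The earliest repeat is at step j = 2: D is in p3, which it already visited at step i = 1.
The DFA has 4 states, so the proof of the pumping lemma guarantees a repeated state among the first 4+1 visited; the segment between the two visits is the pumpable y.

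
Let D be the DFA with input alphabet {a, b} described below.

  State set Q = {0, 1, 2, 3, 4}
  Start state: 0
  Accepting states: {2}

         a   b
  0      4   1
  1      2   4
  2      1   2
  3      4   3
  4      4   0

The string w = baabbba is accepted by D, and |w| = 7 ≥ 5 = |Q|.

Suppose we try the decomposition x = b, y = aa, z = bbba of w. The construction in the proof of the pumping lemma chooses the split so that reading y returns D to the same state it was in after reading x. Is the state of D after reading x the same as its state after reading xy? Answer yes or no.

yes

State sequence: 0 -b-> 1 -a-> 2 -a-> 1

After x (step 1): 1. After xy (step 3): 1.
They match, so y = aa drives D around a cycle from 1 back to itself; pumping y any number of times keeps D in 1 before reading z, and xyⁱz ∈ L(D) for every i ≥ 0.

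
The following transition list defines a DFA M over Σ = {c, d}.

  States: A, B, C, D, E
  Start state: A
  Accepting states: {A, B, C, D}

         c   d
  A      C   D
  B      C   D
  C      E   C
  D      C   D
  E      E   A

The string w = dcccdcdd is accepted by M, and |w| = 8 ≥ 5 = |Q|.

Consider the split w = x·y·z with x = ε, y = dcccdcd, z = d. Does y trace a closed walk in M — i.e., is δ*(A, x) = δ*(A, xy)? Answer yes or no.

no

Run of M on the first 7 characters of w = d c c c d c d:
  step 0: A  (start)
  step 1: D  (read d: A→D)
  step 2: C  (read c: D→C)
  step 3: E  (read c: C→E)
  step 4: E  (read c: E→E)
  step 5: A  (read d: E→A)
  step 6: C  (read c: A→C)
  step 7: C  (read d: C→C)

After x (step 0): A. After xy (step 7): C.
They differ (A ≠ C), so y is not a cycle from the state after x; this split is not the one the pumping-lemma construction produces, and pumping y need not keep the string in L(M).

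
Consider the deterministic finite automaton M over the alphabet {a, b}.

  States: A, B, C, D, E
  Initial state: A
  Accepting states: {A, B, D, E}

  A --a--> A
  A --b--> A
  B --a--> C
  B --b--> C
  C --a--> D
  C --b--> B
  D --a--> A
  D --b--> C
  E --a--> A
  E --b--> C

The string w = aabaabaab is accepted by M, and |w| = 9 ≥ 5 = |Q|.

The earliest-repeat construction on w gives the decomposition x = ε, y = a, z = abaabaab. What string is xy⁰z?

abaabaab

xy⁰z = xz = ε·abaabaab = abaabaab.
Reading y = a takes M from A back to A, so after x the machine is still in A, and z then leads to the accepting state A. Hence abaabaab ∈ L(M).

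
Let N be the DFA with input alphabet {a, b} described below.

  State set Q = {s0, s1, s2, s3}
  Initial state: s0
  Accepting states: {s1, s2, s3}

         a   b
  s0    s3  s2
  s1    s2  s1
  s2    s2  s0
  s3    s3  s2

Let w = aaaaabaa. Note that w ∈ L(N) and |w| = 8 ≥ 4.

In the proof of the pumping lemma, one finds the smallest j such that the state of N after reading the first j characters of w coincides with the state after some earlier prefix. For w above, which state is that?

Run of N on w = a a a a a b a a:
  step 0: s0  (start)
  step 1: s3  (read a: s0→s3)
  step 2: s3  (read a: s3→s3)   ← first repeat (s3 seen earlier)
  step 3: s3  (read a: s3→s3)
  step 4: s3  (read a: s3→s3)
  step 5: s3  (read a: s3→s3)
  step 6: s2  (read b: s3→s2)
  step 7: s2  (read a: s2→s2)
  step 8: s2  (read a: s2→s2)

The earliest repeat is at step j = 2: N is in s3, which it already visited at step i = 1.
Since N has 4 states, any run of length ≥ 4 visits 4+1 states, so by pigeonhole some state repeats within the first 4 steps — that repeat gives the pumpable loop.

s3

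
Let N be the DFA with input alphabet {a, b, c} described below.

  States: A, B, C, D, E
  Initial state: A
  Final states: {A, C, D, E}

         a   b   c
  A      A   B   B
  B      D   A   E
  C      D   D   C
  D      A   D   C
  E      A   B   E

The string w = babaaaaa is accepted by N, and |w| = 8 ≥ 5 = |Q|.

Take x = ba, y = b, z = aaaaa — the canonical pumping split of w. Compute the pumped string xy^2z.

xy^2z = ba·b·b·aaaaa = babbaaaaa.
Reading y = b takes N from D back to D, so after x·y·y the machine is still in D, and z then leads to the accepting state A. Hence babbaaaaa ∈ L(N).

babbaaaaa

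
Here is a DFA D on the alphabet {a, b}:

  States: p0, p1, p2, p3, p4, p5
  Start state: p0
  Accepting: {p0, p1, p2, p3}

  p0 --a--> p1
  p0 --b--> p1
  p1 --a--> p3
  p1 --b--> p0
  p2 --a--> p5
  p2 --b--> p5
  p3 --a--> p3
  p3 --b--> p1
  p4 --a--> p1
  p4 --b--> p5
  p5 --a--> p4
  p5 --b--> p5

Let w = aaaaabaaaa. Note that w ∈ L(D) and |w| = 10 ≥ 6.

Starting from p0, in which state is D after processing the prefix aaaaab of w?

p1

State sequence: p0 -a-> p1 -a-> p3 -a-> p3 -a-> p3 -a-> p3 -b-> p1

After reading 6 characters, D is in state p1.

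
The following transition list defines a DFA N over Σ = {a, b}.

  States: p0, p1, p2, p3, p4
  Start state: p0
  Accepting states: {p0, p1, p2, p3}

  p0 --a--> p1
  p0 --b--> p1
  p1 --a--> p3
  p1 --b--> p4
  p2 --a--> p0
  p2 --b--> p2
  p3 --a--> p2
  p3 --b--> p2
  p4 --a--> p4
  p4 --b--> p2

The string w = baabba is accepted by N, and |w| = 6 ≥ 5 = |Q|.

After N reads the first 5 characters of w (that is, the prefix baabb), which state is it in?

p2

Run of N on the first 5 characters of w = b a a b b:
  step 0: p0  (start)
  step 1: p1  (read b: p0→p1)
  step 2: p3  (read a: p1→p3)
  step 3: p2  (read a: p3→p2)
  step 4: p2  (read b: p2→p2)
  step 5: p2  (read b: p2→p2)

After reading 5 characters, N is in state p2.
(This kind of state-tracing is the core of the pumping-lemma construction: with 5 states, pigeonhole forces a repeat within the first 5 steps.)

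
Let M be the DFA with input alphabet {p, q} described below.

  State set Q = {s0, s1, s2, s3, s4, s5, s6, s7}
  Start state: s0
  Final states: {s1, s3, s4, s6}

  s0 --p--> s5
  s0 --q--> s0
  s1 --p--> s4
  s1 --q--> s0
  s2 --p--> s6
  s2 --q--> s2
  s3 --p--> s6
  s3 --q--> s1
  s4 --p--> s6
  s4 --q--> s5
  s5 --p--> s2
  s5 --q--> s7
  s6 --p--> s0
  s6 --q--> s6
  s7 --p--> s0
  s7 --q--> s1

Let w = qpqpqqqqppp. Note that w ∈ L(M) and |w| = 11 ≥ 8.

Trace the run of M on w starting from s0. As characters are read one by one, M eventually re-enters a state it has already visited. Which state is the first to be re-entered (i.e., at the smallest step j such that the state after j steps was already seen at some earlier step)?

s0

Run of M on w = q p q p q q q q p p p:
  step 0: s0  (start)
  step 1: s0  (read q: s0→s0)   ← first repeat (s0 seen earlier)
  step 2: s5  (read p: s0→s5)
  step 3: s7  (read q: s5→s7)
  step 4: s0  (read p: s7→s0)
  step 5: s0  (read q: s0→s0)
  step 6: s0  (read q: s0→s0)
  step 7: s0  (read q: s0→s0)
  step 8: s0  (read q: s0→s0)
  step 9: s5  (read p: s0→s5)
  step 10: s2  (read p: s5→s2)
  step 11: s6  (read p: s2→s6)

The earliest repeat is at step j = 1: M is in s0, which it already visited at step i = 0.
Pumping length from the standard proof: p = 8 (the number of states). The repeated state found above gives |xy| = j ≤ 8 and |y| = j − i ≥ 1.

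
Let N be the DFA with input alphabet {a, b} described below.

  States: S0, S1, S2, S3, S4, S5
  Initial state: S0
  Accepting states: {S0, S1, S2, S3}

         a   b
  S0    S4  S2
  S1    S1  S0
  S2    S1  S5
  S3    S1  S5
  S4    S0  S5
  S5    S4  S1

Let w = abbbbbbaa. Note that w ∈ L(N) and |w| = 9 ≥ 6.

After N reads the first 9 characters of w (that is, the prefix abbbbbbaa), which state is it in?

Run of N on the first 9 characters of w = a b b b b b b a a:
  step 0: S0  (start)
  step 1: S4  (read a: S0→S4)
  step 2: S5  (read b: S4→S5)
  step 3: S1  (read b: S5→S1)
  step 4: S0  (read b: S1→S0)
  step 5: S2  (read b: S0→S2)
  step 6: S5  (read b: S2→S5)
  step 7: S1  (read b: S5→S1)
  step 8: S1  (read a: S1→S1)
  step 9: S1  (read a: S1→S1)

After reading 9 characters, N is in state S1.

S1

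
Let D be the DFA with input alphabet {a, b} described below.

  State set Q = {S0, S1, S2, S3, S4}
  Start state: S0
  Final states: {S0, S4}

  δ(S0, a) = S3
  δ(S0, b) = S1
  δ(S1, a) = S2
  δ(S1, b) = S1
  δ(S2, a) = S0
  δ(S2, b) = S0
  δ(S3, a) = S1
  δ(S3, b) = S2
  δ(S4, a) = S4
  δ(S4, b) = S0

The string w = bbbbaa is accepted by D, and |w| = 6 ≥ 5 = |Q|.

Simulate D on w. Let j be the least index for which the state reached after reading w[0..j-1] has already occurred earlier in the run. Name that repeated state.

Run of D on w = b b b b a a:
  step 0: S0  (start)
  step 1: S1  (read b: S0→S1)
  step 2: S1  (read b: S1→S1)   ← first repeat (S1 seen earlier)
  step 3: S1  (read b: S1→S1)
  step 4: S1  (read b: S1→S1)
  step 5: S2  (read a: S1→S2)
  step 6: S0  (read a: S2→S0)

The earliest repeat is at step j = 2: D is in S1, which it already visited at step i = 1.
The DFA has 5 states, so the proof of the pumping lemma guarantees a repeated state among the first 5+1 visited; the segment between the two visits is the pumpable y.

S1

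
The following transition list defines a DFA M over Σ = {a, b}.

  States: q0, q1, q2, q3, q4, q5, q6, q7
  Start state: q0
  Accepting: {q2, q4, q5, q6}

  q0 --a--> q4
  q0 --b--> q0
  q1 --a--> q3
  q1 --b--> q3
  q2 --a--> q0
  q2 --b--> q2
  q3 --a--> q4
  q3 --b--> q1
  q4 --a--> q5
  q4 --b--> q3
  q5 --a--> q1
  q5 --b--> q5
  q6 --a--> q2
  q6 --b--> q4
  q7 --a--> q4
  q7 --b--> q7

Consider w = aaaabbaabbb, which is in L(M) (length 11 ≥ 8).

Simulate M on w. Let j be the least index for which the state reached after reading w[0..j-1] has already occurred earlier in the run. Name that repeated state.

Run of M on w = a a a a b b a a b b b:
  step 0: q0  (start)
  step 1: q4  (read a: q0→q4)
  step 2: q5  (read a: q4→q5)
  step 3: q1  (read a: q5→q1)
  step 4: q3  (read a: q1→q3)
  step 5: q1  (read b: q3→q1)   ← first repeat (q1 seen earlier)
  step 6: q3  (read b: q1→q3)
  step 7: q4  (read a: q3→q4)
  step 8: q5  (read a: q4→q5)
  step 9: q5  (read b: q5→q5)
  step 10: q5  (read b: q5→q5)
  step 11: q5  (read b: q5→q5)

The earliest repeat is at step j = 5: M is in q1, which it already visited at step i = 3.
The DFA has 8 states, so the proof of the pumping lemma guarantees a repeated state among the first 8+1 visited; the segment between the two visits is the pumpable y.

q1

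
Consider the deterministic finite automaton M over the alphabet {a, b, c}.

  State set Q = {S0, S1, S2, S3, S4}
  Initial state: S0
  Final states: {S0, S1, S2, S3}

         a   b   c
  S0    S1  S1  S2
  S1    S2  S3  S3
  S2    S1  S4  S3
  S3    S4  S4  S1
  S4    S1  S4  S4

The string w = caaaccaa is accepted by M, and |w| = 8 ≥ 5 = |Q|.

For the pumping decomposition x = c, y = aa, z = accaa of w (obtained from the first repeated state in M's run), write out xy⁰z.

caccaa

xy⁰z = xz = c·accaa = caccaa.
Reading y = aa takes M from S2 back to S2, so after x the machine is still in S2, and z then leads to the accepting state S1. Hence caccaa ∈ L(M).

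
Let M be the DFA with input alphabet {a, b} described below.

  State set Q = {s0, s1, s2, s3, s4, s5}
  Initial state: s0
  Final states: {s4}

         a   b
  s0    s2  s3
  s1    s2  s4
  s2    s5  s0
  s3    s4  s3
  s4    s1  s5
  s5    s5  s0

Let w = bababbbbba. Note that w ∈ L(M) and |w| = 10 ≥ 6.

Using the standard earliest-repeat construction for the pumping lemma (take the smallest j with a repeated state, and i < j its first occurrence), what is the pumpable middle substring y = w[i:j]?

a

Run of M on w = b a b a b b b b b a:
  step 0: s0  (start)
  step 1: s3  (read b: s0→s3)
  step 2: s4  (read a: s3→s4)
  step 3: s5  (read b: s4→s5)
  step 4: s5  (read a: s5→s5)   ← first repeat (s5 seen earlier)
  step 5: s0  (read b: s5→s0)
  step 6: s3  (read b: s0→s3)
  step 7: s3  (read b: s3→s3)
  step 8: s3  (read b: s3→s3)
  step 9: s3  (read b: s3→s3)
  step 10: s4  (read a: s3→s4)

So i = 3, j = 4, giving x = w[0:3] = bab, y = w[3:4] = a, z = w[4:10] = bbbbba.
Check: |xy| = 4 ≤ 6 and |y| = 1 ≥ 1. Reading y takes M from s5 back to s5, so every xyⁱz is accepted.
Pumping length from the standard proof: p = 6 (the number of states). The repeated state found above gives |xy| = j ≤ 6 and |y| = j − i ≥ 1.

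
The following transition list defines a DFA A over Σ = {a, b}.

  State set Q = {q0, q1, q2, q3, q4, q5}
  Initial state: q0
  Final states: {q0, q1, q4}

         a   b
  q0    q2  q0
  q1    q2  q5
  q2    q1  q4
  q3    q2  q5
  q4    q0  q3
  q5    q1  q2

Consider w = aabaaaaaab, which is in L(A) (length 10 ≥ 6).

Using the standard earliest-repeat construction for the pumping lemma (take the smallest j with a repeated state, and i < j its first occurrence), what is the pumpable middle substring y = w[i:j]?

State sequence: q0 -a-> q2 -a-> q1 -b-> q5 -a-> q1 -a-> q2 -a-> q1 -a-> q2 -a-> q1 -a-> q2 -b-> q4
First repeat at step 4: q1 was already visited.

So i = 2, j = 4, giving x = w[0:2] = aa, y = w[2:4] = ba, z = w[4:10] = aaaaab.
Check: |xy| = 4 ≤ 6 and |y| = 2 ≥ 1. Reading y takes A from q1 back to q1, so every xyⁱz is accepted.

ba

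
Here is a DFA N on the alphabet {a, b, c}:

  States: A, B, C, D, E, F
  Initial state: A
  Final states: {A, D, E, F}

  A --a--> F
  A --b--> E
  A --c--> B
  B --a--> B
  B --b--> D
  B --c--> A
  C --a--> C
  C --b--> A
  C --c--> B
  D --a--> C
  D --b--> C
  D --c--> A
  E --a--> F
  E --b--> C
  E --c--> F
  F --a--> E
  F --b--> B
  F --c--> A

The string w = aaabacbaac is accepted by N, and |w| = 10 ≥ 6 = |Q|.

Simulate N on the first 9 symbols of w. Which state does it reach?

E

Run of N on the first 9 characters of w = a a a b a c b a a:
  step 0: A  (start)
  step 1: F  (read a: A→F)
  step 2: E  (read a: F→E)
  step 3: F  (read a: E→F)
  step 4: B  (read b: F→B)
  step 5: B  (read a: B→B)
  step 6: A  (read c: B→A)
  step 7: E  (read b: A→E)
  step 8: F  (read a: E→F)
  step 9: E  (read a: F→E)

After reading 9 characters, N is in state E.
(This kind of state-tracing is the core of the pumping-lemma construction: with 6 states, pigeonhole forces a repeat within the first 6 steps.)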